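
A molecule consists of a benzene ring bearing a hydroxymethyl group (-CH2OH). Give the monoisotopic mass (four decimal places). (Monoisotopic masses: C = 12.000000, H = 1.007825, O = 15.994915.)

108.0575

Atom tally by fragment:
  benzene ring core → C:6 H:6
  (− 1 ring H displaced by substituents)
  + CH2OH → C:1 H:3 O:1
Element totals:
  C: 7
  H: 8
  O: 1
Molecular formula: C7H8O.
  M = 7(12.0) + 8(1.007825) + 15.994915
    = 84.000000 + 8.062600 + 15.994915 = 108.057515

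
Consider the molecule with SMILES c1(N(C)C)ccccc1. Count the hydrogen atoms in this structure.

11

Atom tally by fragment:
  benzene ring core → C:6 H:6
  (− 1 ring H displaced by substituents)
  + N(CH3)2 → N:1 C:2 H:6
Element totals:
  C: 8
  H: 11
  N: 1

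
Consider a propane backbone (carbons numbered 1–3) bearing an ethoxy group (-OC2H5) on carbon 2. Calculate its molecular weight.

88.15 g/mol

Atom tally by fragment:
  CH3 → C:1 H:3
  CH(OC2H5) → C:3 H:6 O:1
  CH3 → C:1 H:3
Element totals:
  C: 5
  H: 12
  O: 1
Molecular formula: C5H12O.
  M = 5(12.011) + 12(1.008) + 15.999
    = 60.055 + 12.096 + 15.999 = 88.150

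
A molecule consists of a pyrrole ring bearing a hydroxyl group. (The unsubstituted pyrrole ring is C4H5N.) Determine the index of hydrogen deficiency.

3

Atom tally by fragment:
  pyrrole ring core → C:4 H:5 N:1
  (− 1 ring H displaced by substituents)
  + OH → O:1 H:1
Element totals:
  C: 4
  H: 5
  N: 1
  O: 1
Molecular formula: C4H5NO.
DoU = (2C + 2 + N − H − X) / 2 = (2·4 + 2 + 1 − 5 − 0) / 2 = 3.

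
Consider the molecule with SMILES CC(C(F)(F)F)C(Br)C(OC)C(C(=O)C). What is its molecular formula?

C9H14BrF3O2

Atom tally by fragment:
  CH3 → C:1 H:3
  CH(CF3) → C:2 H:1 F:3
  CH(Br) → C:1 H:1 Br:1
  CH(OCH3) → C:2 H:4 O:1
  CH2COCH3 → C:3 H:5 O:1
Element totals:
  C: 9
  H: 14
  Br: 1
  F: 3
  O: 2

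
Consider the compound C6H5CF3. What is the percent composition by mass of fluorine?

Element totals:
  C: 7
  H: 5
  F: 3
Molecular formula: C7H5F3.
Molar mass = 146.111 g/mol.
Mass from F: 3 × 18.998 = 56.994 g/mol.
%F = 56.994 / 146.111 × 100 = 39.01%.

39.01%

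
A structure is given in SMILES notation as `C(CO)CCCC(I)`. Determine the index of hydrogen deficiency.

0

Atom tally by fragment:
  HOCH2CH2 → C:2 H:5 O:1
  CH2 → C:1 H:2
  CH2 → C:1 H:2
  CH2 → C:1 H:2
  CH2I → C:1 H:2 I:1
Element totals:
  C: 6
  H: 13
  I: 1
  O: 1
Molecular formula: C6H13IO.
DoU = (2C + 2 + N − H − X) / 2 = (2·6 + 2 + 0 − 13 − 1) / 2 = 0.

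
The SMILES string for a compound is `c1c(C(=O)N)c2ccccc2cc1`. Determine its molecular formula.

C11H9NO

Atom tally by fragment:
  naphthalene ring system core → C:10 H:8
  (− 1 ring H displaced by substituents)
  + CONH2 → C:1 H:2 O:1 N:1
Element totals:
  C: 11
  H: 9
  N: 1
  O: 1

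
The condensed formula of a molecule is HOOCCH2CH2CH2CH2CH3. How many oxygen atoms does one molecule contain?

Atom tally by fragment:
  HOOCCH2 → C:2 H:3 O:2
  CH2 → C:1 H:2
  CH2 → C:1 H:2
  CH2 → C:1 H:2
  CH3 → C:1 H:3
Element totals:
  C: 6
  H: 12
  O: 2

2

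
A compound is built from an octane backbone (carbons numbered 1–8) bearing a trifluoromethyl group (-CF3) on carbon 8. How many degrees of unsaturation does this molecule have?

Atom tally by fragment:
  CH3 → C:1 H:3
  CH2 → C:1 H:2
  CH2 → C:1 H:2
  CH2 → C:1 H:2
  CH2 → C:1 H:2
  CH2 → C:1 H:2
  CH2 → C:1 H:2
  CH2CF3 → C:2 H:2 F:3
Element totals:
  C: 9
  H: 17
  F: 3
Molecular formula: C9H17F3.
DoU = (2C + 2 + N − H − X) / 2 = (2·9 + 2 + 0 − 17 − 3) / 2 = 0.

0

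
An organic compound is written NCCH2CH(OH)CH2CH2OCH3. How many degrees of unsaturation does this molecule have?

2

Atom tally by fragment:
  NCCH2 → C:2 H:2 N:1
  CH(OH) → C:1 H:2 O:1
  CH2 → C:1 H:2
  CH2OCH3 → C:2 H:5 O:1
Element totals:
  C: 6
  H: 11
  N: 1
  O: 2
Molecular formula: C6H11NO2.
DoU = (2C + 2 + N − H − X) / 2 = (2·6 + 2 + 1 − 11 − 0) / 2 = 2.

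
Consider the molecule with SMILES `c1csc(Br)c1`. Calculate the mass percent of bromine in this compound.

Atom tally by fragment:
  thiophene ring core → C:4 H:4 S:1
  (− 1 ring H displaced by substituents)
  + Br → Br:1
Element totals:
  C: 4
  H: 3
  Br: 1
  S: 1
Molecular formula: C4H3BrS.
Molar mass = 163.032 g/mol.
Mass from Br: 1 × 79.904 = 79.904 g/mol.
%Br = 79.904 / 163.032 × 100 = 49.01%.

49.01%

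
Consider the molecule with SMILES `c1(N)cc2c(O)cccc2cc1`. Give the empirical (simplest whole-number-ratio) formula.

Atom tally by fragment:
  naphthalene ring system core → C:10 H:8
  (− 2 ring H displaced by substituents)
  + NH2 → N:1 H:2
  + OH → O:1 H:1
Element totals:
  C: 10
  H: 9
  N: 1
  O: 1
Molecular formula: C10H9NO.
gcd of subscripts (10, 9, 1, 1) = 1, so the empirical formula equals the molecular formula.

C10H9NO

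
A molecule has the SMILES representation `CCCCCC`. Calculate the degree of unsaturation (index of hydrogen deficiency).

Atom tally by fragment:
  CH3 → C:1 H:3
  CH2 → C:1 H:2
  CH2 → C:1 H:2
  CH2 → C:1 H:2
  CH2 → C:1 H:2
  CH3 → C:1 H:3
Element totals:
  C: 6
  H: 14
Molecular formula: C6H14.
DoU = (2C + 2 + N − H − X) / 2 = (2·6 + 2 + 0 − 14 − 0) / 2 = 0.

0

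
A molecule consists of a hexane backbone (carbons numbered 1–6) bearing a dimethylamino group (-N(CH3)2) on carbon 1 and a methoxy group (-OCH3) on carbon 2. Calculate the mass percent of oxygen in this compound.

10.05%

Atom tally by fragment:
  (CH3)2NCH2 → C:3 H:8 N:1
  CH(OCH3) → C:2 H:4 O:1
  CH2 → C:1 H:2
  CH2 → C:1 H:2
  CH2 → C:1 H:2
  CH3 → C:1 H:3
Element totals:
  C: 9
  H: 21
  N: 1
  O: 1
Molecular formula: C9H21NO.
Molar mass = 159.273 g/mol.
Mass from O: 1 × 15.999 = 15.999 g/mol.
%O = 15.999 / 159.273 × 100 = 10.05%.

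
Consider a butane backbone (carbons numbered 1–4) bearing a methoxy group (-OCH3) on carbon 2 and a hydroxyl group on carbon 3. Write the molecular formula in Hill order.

Atom tally by fragment:
  CH3 → C:1 H:3
  CH(OCH3) → C:2 H:4 O:1
  CH(OH) → C:1 H:2 O:1
  CH3 → C:1 H:3
Element totals:
  C: 5
  H: 12
  O: 2

C5H12O2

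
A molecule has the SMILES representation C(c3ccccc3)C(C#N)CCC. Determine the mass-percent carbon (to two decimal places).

Atom tally by fragment:
  C6H5CH2 → C:7 H:7
  CH(CN) → C:2 H:1 N:1
  CH2 → C:1 H:2
  CH2 → C:1 H:2
  CH3 → C:1 H:3
Element totals:
  C: 12
  H: 15
  N: 1
Molecular formula: C12H15N.
Molar mass = 173.259 g/mol.
Mass from C: 12 × 12.011 = 144.132 g/mol.
%C = 144.132 / 173.259 × 100 = 83.19%.

83.19%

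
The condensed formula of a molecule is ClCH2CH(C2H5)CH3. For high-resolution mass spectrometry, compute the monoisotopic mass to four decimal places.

106.0549

Atom tally by fragment:
  ClCH2 → C:1 H:2 Cl:1
  CH(C2H5) → C:3 H:6
  CH3 → C:1 H:3
Element totals:
  C: 5
  H: 11
  Cl: 1
Molecular formula: C5H11Cl.
  M = 5(12.0) + 11(1.007825) + 34.968853
    = 60.000000 + 11.086075 + 34.968853 = 106.054928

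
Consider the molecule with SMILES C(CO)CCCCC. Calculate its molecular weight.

Atom tally by fragment:
  HOCH2CH2 → C:2 H:5 O:1
  CH2 → C:1 H:2
  CH2 → C:1 H:2
  CH2 → C:1 H:2
  CH2 → C:1 H:2
  CH3 → C:1 H:3
Element totals:
  C: 7
  H: 16
  O: 1
Molecular formula: C7H16O.
  M = 7(12.011) + 16(1.008) + 15.999
    = 84.077 + 16.128 + 15.999 = 116.204

116.20 g/mol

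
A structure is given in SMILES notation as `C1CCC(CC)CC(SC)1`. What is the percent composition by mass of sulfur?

20.25%

Atom tally by fragment:
  cyclohexane ring core → C:6 H:12
  (− 2 ring H displaced by substituents)
  + C2H5 → C:2 H:5
  + SCH3 → C:1 H:3 S:1
Element totals:
  C: 9
  H: 18
  S: 1
Molecular formula: C9H18S.
Molar mass = 158.303 g/mol.
Mass from S: 1 × 32.06 = 32.060 g/mol.
%S = 32.060 / 158.303 × 100 = 20.25%.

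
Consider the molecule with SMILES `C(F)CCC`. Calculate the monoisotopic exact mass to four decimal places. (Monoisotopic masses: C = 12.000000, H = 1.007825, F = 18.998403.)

76.0688

Atom tally by fragment:
  FCH2 → C:1 H:2 F:1
  CH2 → C:1 H:2
  CH2 → C:1 H:2
  CH3 → C:1 H:3
Element totals:
  C: 4
  H: 9
  F: 1
Molecular formula: C4H9F.
  M = 4(12.0) + 9(1.007825) + 18.998403
    = 48.000000 + 9.070425 + 18.998403 = 76.068828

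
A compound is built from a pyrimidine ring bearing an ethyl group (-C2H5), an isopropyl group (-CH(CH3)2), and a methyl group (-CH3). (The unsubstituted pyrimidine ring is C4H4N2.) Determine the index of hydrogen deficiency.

4

Atom tally by fragment:
  pyrimidine ring core → C:4 H:4 N:2
  (− 3 ring H displaced by substituents)
  + C2H5 → C:2 H:5
  + CH(CH3)2 → C:3 H:7
  + CH3 → C:1 H:3
Element totals:
  C: 10
  H: 16
  N: 2
Molecular formula: C10H16N2.
DoU = (2C + 2 + N − H − X) / 2 = (2·10 + 2 + 2 − 16 − 0) / 2 = 4.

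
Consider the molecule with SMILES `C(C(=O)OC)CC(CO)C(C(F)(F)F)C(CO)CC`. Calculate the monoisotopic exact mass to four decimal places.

286.1392

Atom tally by fragment:
  CH3OOCCH2 → C:3 H:5 O:2
  CH2 → C:1 H:2
  CH(CH2OH) → C:2 H:4 O:1
  CH(CF3) → C:2 H:1 F:3
  CH(CH2OH) → C:2 H:4 O:1
  CH2 → C:1 H:2
  CH3 → C:1 H:3
Element totals:
  C: 12
  H: 21
  F: 3
  O: 4
Molecular formula: C12H21F3O4.
  M = 12(12.0) + 21(1.007825) + 3(18.998403) + 4(15.994915)
    = 144.000000 + 21.164325 + 56.995209 + 63.979660 = 286.139194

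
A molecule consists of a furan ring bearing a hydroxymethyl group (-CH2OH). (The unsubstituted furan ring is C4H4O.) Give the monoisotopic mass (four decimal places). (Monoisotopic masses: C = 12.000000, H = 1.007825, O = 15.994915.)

98.0368

Atom tally by fragment:
  furan ring core → C:4 H:4 O:1
  (− 1 ring H displaced by substituents)
  + CH2OH → C:1 H:3 O:1
Element totals:
  C: 5
  H: 6
  O: 2
Molecular formula: C5H6O2.
  M = 5(12.0) + 6(1.007825) + 2(15.994915)
    = 60.000000 + 6.046950 + 31.989830 = 98.036780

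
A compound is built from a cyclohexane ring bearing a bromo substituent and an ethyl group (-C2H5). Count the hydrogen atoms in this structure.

Atom tally by fragment:
  cyclohexane ring core → C:6 H:12
  (− 2 ring H displaced by substituents)
  + Br → Br:1
  + C2H5 → C:2 H:5
Element totals:
  C: 8
  H: 15
  Br: 1

15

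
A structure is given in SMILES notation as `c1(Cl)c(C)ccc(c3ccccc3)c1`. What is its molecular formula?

Atom tally by fragment:
  benzene ring core → C:6 H:6
  (− 3 ring H displaced by substituents)
  + Cl → Cl:1
  + CH3 → C:1 H:3
  + C6H5 → C:6 H:5
Element totals:
  C: 13
  H: 11
  Cl: 1

C13H11Cl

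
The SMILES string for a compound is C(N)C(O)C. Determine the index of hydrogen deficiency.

0

Atom tally by fragment:
  H2NCH2 → C:1 H:4 N:1
  CH(OH) → C:1 H:2 O:1
  CH3 → C:1 H:3
Element totals:
  C: 3
  H: 9
  N: 1
  O: 1
Molecular formula: C3H9NO.
DoU = (2C + 2 + N − H − X) / 2 = (2·3 + 2 + 1 − 9 − 0) / 2 = 0.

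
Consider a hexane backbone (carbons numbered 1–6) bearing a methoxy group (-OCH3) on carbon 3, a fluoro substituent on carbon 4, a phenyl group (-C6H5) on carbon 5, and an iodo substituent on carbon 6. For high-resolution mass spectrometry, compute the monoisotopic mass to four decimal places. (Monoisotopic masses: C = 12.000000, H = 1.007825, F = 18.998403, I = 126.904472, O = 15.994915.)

336.0386

Atom tally by fragment:
  CH3 → C:1 H:3
  CH2 → C:1 H:2
  CH(OCH3) → C:2 H:4 O:1
  CH(F) → C:1 H:1 F:1
  CH(C6H5) → C:7 H:6
  CH2I → C:1 H:2 I:1
Element totals:
  C: 13
  H: 18
  F: 1
  I: 1
  O: 1
Molecular formula: C13H18FIO.
  M = 13(12.0) + 18(1.007825) + 18.998403 + 126.904472 + 15.994915
    = 156.000000 + 18.140850 + 18.998403 + 126.904472 + 15.994915 = 336.038640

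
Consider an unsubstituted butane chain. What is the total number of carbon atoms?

Atom tally by fragment:
  CH3 → C:1 H:3
  CH2 → C:1 H:2
  CH2 → C:1 H:2
  CH3 → C:1 H:3
Element totals:
  C: 4
  H: 10

4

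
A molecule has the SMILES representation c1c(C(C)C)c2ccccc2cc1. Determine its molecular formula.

Atom tally by fragment:
  naphthalene ring system core → C:10 H:8
  (− 1 ring H displaced by substituents)
  + CH(CH3)2 → C:3 H:7
Element totals:
  C: 13
  H: 14

C13H14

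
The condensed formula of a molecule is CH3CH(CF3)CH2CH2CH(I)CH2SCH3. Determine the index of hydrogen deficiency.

Atom tally by fragment:
  CH3 → C:1 H:3
  CH(CF3) → C:2 H:1 F:3
  CH2 → C:1 H:2
  CH2 → C:1 H:2
  CH(I) → C:1 H:1 I:1
  CH2SCH3 → C:2 H:5 S:1
Element totals:
  C: 8
  H: 14
  F: 3
  I: 1
  S: 1
Molecular formula: C8H14F3IS.
DoU = (2C + 2 + N − H − X) / 2 = (2·8 + 2 + 0 − 14 − 4) / 2 = 0.

0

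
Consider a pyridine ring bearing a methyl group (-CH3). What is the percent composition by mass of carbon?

77.38%

Atom tally by fragment:
  pyridine ring core → C:5 H:5 N:1
  (− 1 ring H displaced by substituents)
  + CH3 → C:1 H:3
Element totals:
  C: 6
  H: 7
  N: 1
Molecular formula: C6H7N.
Molar mass = 93.129 g/mol.
Mass from C: 6 × 12.011 = 72.066 g/mol.
%C = 72.066 / 93.129 × 100 = 77.38%.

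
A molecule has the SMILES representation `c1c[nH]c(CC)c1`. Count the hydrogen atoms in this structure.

9

Atom tally by fragment:
  pyrrole ring core → C:4 H:5 N:1
  (− 1 ring H displaced by substituents)
  + C2H5 → C:2 H:5
Element totals:
  C: 6
  H: 9
  N: 1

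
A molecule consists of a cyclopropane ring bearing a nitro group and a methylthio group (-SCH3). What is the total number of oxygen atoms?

Atom tally by fragment:
  cyclopropane ring core → C:3 H:6
  (− 2 ring H displaced by substituents)
  + NO2 → N:1 O:2
  + SCH3 → C:1 H:3 S:1
Element totals:
  C: 4
  H: 7
  N: 1
  O: 2
  S: 1

2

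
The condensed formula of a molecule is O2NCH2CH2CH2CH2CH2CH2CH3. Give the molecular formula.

C7H15NO2

Atom tally by fragment:
  O2NCH2 → C:1 H:2 N:1 O:2
  CH2 → C:1 H:2
  CH2 → C:1 H:2
  CH2 → C:1 H:2
  CH2 → C:1 H:2
  CH2 → C:1 H:2
  CH3 → C:1 H:3
Element totals:
  C: 7
  H: 15
  N: 1
  O: 2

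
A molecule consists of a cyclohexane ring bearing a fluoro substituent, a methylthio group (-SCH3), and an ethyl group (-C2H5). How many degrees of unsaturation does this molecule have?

1

Atom tally by fragment:
  cyclohexane ring core → C:6 H:12
  (− 3 ring H displaced by substituents)
  + F → F:1
  + SCH3 → C:1 H:3 S:1
  + C2H5 → C:2 H:5
Element totals:
  C: 9
  H: 17
  F: 1
  S: 1
Molecular formula: C9H17FS.
DoU = (2C + 2 + N − H − X) / 2 = (2·9 + 2 + 0 − 17 − 1) / 2 = 1.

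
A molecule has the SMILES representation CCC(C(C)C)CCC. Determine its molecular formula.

Atom tally by fragment:
  CH3 → C:1 H:3
  CH2 → C:1 H:2
  CH(CH(CH3)2) → C:4 H:8
  CH2 → C:1 H:2
  CH2 → C:1 H:2
  CH3 → C:1 H:3
Element totals:
  C: 9
  H: 20

C9H20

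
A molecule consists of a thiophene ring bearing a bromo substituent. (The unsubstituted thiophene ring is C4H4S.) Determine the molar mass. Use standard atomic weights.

163.03 g/mol

Atom tally by fragment:
  thiophene ring core → C:4 H:4 S:1
  (− 1 ring H displaced by substituents)
  + Br → Br:1
Element totals:
  C: 4
  H: 3
  Br: 1
  S: 1
Molecular formula: C4H3BrS.
  M = 4(12.011) + 3(1.008) + 79.904 + 32.06
    = 48.044 + 3.024 + 79.904 + 32.060 = 163.032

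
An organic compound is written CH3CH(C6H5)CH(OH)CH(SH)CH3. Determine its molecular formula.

Element totals:
  C: 11
  H: 16
  O: 1
  S: 1

C11H16OS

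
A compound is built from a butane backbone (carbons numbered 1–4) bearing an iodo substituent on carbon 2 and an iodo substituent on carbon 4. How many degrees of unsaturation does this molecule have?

0

Atom tally by fragment:
  CH3 → C:1 H:3
  CH(I) → C:1 H:1 I:1
  CH2 → C:1 H:2
  CH2I → C:1 H:2 I:1
Element totals:
  C: 4
  H: 8
  I: 2
Molecular formula: C4H8I2.
DoU = (2C + 2 + N − H − X) / 2 = (2·4 + 2 + 0 − 8 − 2) / 2 = 0.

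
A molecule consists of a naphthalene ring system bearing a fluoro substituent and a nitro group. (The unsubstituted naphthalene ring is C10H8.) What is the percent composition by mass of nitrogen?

Atom tally by fragment:
  naphthalene ring system core → C:10 H:8
  (− 2 ring H displaced by substituents)
  + F → F:1
  + NO2 → N:1 O:2
Element totals:
  C: 10
  H: 6
  F: 1
  N: 1
  O: 2
Molecular formula: C10H6FNO2.
Molar mass = 191.161 g/mol.
Mass from N: 1 × 14.007 = 14.007 g/mol.
%N = 14.007 / 191.161 × 100 = 7.33%.

7.33%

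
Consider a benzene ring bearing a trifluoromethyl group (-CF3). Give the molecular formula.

C7H5F3

Atom tally by fragment:
  benzene ring core → C:6 H:6
  (− 1 ring H displaced by substituents)
  + CF3 → C:1 F:3
Element totals:
  C: 7
  H: 5
  F: 3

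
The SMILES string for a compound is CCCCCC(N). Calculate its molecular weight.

Atom tally by fragment:
  CH3 → C:1 H:3
  CH2 → C:1 H:2
  CH2 → C:1 H:2
  CH2 → C:1 H:2
  CH2 → C:1 H:2
  CH2NH2 → C:1 H:4 N:1
Element totals:
  C: 6
  H: 15
  N: 1
Molecular formula: C6H15N.
  M = 6(12.011) + 15(1.008) + 14.007
    = 72.066 + 15.120 + 14.007 = 101.193

101.19 g/mol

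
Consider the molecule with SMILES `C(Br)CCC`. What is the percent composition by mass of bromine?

Atom tally by fragment:
  BrCH2 → C:1 H:2 Br:1
  CH2 → C:1 H:2
  CH2 → C:1 H:2
  CH3 → C:1 H:3
Element totals:
  C: 4
  H: 9
  Br: 1
Molecular formula: C4H9Br.
Molar mass = 137.020 g/mol.
Mass from Br: 1 × 79.904 = 79.904 g/mol.
%Br = 79.904 / 137.020 × 100 = 58.32%.

58.32%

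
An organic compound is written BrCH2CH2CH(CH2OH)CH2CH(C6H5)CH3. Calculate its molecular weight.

Atom tally by fragment:
  BrCH2 → C:1 H:2 Br:1
  CH2 → C:1 H:2
  CH(CH2OH) → C:2 H:4 O:1
  CH2 → C:1 H:2
  CH(C6H5) → C:7 H:6
  CH3 → C:1 H:3
Element totals:
  C: 13
  H: 19
  Br: 1
  O: 1
Molecular formula: C13H19BrO.
  M = 13(12.011) + 19(1.008) + 79.904 + 15.999
    = 156.143 + 19.152 + 79.904 + 15.999 = 271.198

271.20 g/mol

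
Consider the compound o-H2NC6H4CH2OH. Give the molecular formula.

Atom tally by fragment:
  benzene ring core → C:6 H:6
  (− 2 ring H displaced by substituents)
  + NH2 → N:1 H:2
  + CH2OH → C:1 H:3 O:1
Element totals:
  C: 7
  H: 9
  N: 1
  O: 1

C7H9NO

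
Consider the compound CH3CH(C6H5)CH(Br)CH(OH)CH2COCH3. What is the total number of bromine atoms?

Element totals:
  C: 13
  H: 17
  Br: 1
  O: 2

1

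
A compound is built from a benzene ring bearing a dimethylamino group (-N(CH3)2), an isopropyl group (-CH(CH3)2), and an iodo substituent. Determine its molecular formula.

Atom tally by fragment:
  benzene ring core → C:6 H:6
  (− 3 ring H displaced by substituents)
  + N(CH3)2 → N:1 C:2 H:6
  + CH(CH3)2 → C:3 H:7
  + I → I:1
Element totals:
  C: 11
  H: 16
  I: 1
  N: 1

C11H16IN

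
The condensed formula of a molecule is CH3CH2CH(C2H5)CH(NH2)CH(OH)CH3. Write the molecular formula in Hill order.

C8H19NO

Atom tally by fragment:
  CH3 → C:1 H:3
  CH2 → C:1 H:2
  CH(C2H5) → C:3 H:6
  CH(NH2) → C:1 H:3 N:1
  CH(OH) → C:1 H:2 O:1
  CH3 → C:1 H:3
Element totals:
  C: 8
  H: 19
  N: 1
  O: 1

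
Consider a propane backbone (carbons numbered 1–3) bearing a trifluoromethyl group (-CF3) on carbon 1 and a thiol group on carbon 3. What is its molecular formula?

Atom tally by fragment:
  F3CCH2 → C:2 H:2 F:3
  CH2 → C:1 H:2
  CH2SH → C:1 H:3 S:1
Element totals:
  C: 4
  H: 7
  F: 3
  S: 1

C4H7F3S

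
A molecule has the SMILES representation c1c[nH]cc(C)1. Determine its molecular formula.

Atom tally by fragment:
  pyrrole ring core → C:4 H:5 N:1
  (− 1 ring H displaced by substituents)
  + CH3 → C:1 H:3
Element totals:
  C: 5
  H: 7
  N: 1

C5H7N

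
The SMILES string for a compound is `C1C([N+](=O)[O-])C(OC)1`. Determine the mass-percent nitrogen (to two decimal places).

11.96%

Atom tally by fragment:
  cyclopropane ring core → C:3 H:6
  (− 2 ring H displaced by substituents)
  + NO2 → N:1 O:2
  + OCH3 → C:1 H:3 O:1
Element totals:
  C: 4
  H: 7
  N: 1
  O: 3
Molecular formula: C4H7NO3.
Molar mass = 117.104 g/mol.
Mass from N: 1 × 14.007 = 14.007 g/mol.
%N = 14.007 / 117.104 × 100 = 11.96%.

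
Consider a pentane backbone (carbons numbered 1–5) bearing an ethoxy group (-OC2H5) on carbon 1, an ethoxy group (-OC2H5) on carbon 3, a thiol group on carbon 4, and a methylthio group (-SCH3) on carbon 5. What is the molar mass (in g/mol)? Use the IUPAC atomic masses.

Atom tally by fragment:
  C2H5OCH2 → C:3 H:7 O:1
  CH2 → C:1 H:2
  CH(OC2H5) → C:3 H:6 O:1
  CH(SH) → C:1 H:2 S:1
  CH2SCH3 → C:2 H:5 S:1
Element totals:
  C: 10
  H: 22
  O: 2
  S: 2
Molecular formula: C10H22O2S2.
  M = 10(12.011) + 22(1.008) + 2(15.999) + 2(32.06)
    = 120.110 + 22.176 + 31.998 + 64.120 = 238.404

238.40 g/mol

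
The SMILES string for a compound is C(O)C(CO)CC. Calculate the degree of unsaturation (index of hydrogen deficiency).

Atom tally by fragment:
  HOCH2 → C:1 H:3 O:1
  CH(CH2OH) → C:2 H:4 O:1
  CH2 → C:1 H:2
  CH3 → C:1 H:3
Element totals:
  C: 5
  H: 12
  O: 2
Molecular formula: C5H12O2.
DoU = (2C + 2 + N − H − X) / 2 = (2·5 + 2 + 0 − 12 − 0) / 2 = 0.

0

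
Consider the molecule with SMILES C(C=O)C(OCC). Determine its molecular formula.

C5H10O2

Atom tally by fragment:
  OHCCH2 → C:2 H:3 O:1
  CH2OC2H5 → C:3 H:7 O:1
Element totals:
  C: 5
  H: 10
  O: 2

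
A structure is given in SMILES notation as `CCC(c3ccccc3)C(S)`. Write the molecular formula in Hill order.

Atom tally by fragment:
  CH3 → C:1 H:3
  CH2 → C:1 H:2
  CH(C6H5) → C:7 H:6
  CH2SH → C:1 H:3 S:1
Element totals:
  C: 10
  H: 14
  S: 1

C10H14S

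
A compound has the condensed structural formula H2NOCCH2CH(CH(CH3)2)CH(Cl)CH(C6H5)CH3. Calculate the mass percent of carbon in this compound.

67.28%

Atom tally by fragment:
  H2NOCCH2 → C:2 H:4 O:1 N:1
  CH(CH(CH3)2) → C:4 H:8
  CH(Cl) → C:1 H:1 Cl:1
  CH(C6H5) → C:7 H:6
  CH3 → C:1 H:3
Element totals:
  C: 15
  H: 22
  Cl: 1
  N: 1
  O: 1
Molecular formula: C15H22ClNO.
Molar mass = 267.797 g/mol.
Mass from C: 15 × 12.011 = 180.165 g/mol.
%C = 180.165 / 267.797 × 100 = 67.28%.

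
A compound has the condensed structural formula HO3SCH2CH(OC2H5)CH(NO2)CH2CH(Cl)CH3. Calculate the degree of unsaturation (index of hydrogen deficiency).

Atom tally by fragment:
  HO3SCH2 → C:1 H:3 S:1 O:3
  CH(OC2H5) → C:3 H:6 O:1
  CH(NO2) → C:1 H:1 N:1 O:2
  CH2 → C:1 H:2
  CH(Cl) → C:1 H:1 Cl:1
  CH3 → C:1 H:3
Element totals:
  C: 8
  H: 16
  Cl: 1
  N: 1
  O: 6
  S: 1
Molecular formula: C8H16ClNO6S.
DoU = (2C + 2 + N − H − X) / 2 = (2·8 + 2 + 1 − 16 − 1) / 2 = 1.

1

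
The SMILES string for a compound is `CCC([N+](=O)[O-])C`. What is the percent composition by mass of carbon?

46.59%

Atom tally by fragment:
  CH3 → C:1 H:3
  CH2 → C:1 H:2
  CH(NO2) → C:1 H:1 N:1 O:2
  CH3 → C:1 H:3
Element totals:
  C: 4
  H: 9
  N: 1
  O: 2
Molecular formula: C4H9NO2.
Molar mass = 103.121 g/mol.
Mass from C: 4 × 12.011 = 48.044 g/mol.
%C = 48.044 / 103.121 × 100 = 46.59%.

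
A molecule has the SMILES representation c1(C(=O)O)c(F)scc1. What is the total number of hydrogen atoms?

3

Atom tally by fragment:
  thiophene ring core → C:4 H:4 S:1
  (− 2 ring H displaced by substituents)
  + COOH → C:1 H:1 O:2
  + F → F:1
Element totals:
  C: 5
  H: 3
  F: 1
  O: 2
  S: 1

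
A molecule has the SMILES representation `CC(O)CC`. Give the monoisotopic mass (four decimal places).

74.0732

Atom tally by fragment:
  CH3 → C:1 H:3
  CH(OH) → C:1 H:2 O:1
  CH2 → C:1 H:2
  CH3 → C:1 H:3
Element totals:
  C: 4
  H: 10
  O: 1
Molecular formula: C4H10O.
  M = 4(12.0) + 10(1.007825) + 15.994915
    = 48.000000 + 10.078250 + 15.994915 = 74.073165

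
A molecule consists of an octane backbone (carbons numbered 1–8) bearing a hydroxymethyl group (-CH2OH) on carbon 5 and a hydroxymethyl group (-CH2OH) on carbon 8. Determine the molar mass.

174.28 g/mol

Atom tally by fragment:
  CH3 → C:1 H:3
  CH2 → C:1 H:2
  CH2 → C:1 H:2
  CH2 → C:1 H:2
  CH(CH2OH) → C:2 H:4 O:1
  CH2 → C:1 H:2
  CH2 → C:1 H:2
  CH2CH2OH → C:2 H:5 O:1
Element totals:
  C: 10
  H: 22
  O: 2
Molecular formula: C10H22O2.
  M = 10(12.011) + 22(1.008) + 2(15.999)
    = 120.110 + 22.176 + 31.998 = 174.284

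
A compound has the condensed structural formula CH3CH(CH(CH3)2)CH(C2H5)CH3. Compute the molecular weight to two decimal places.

128.26 g/mol

Atom tally by fragment:
  CH3 → C:1 H:3
  CH(CH(CH3)2) → C:4 H:8
  CH(C2H5) → C:3 H:6
  CH3 → C:1 H:3
Element totals:
  C: 9
  H: 20
Molecular formula: C9H20.
  M = 9(12.011) + 20(1.008)
    = 108.099 + 20.160 = 128.259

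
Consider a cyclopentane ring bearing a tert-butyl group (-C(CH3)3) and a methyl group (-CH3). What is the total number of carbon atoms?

Atom tally by fragment:
  cyclopentane ring core → C:5 H:10
  (− 2 ring H displaced by substituents)
  + C(CH3)3 → C:4 H:9
  + CH3 → C:1 H:3
Element totals:
  C: 10
  H: 20

10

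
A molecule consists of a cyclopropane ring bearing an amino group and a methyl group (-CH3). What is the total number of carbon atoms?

Atom tally by fragment:
  cyclopropane ring core → C:3 H:6
  (− 2 ring H displaced by substituents)
  + NH2 → N:1 H:2
  + CH3 → C:1 H:3
Element totals:
  C: 4
  H: 9
  N: 1

4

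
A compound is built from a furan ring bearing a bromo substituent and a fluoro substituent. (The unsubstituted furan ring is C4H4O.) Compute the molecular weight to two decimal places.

Atom tally by fragment:
  furan ring core → C:4 H:4 O:1
  (− 2 ring H displaced by substituents)
  + Br → Br:1
  + F → F:1
Element totals:
  C: 4
  H: 2
  Br: 1
  F: 1
  O: 1
Molecular formula: C4H2BrFO.
  M = 4(12.011) + 2(1.008) + 79.904 + 18.998 + 15.999
    = 48.044 + 2.016 + 79.904 + 18.998 + 15.999 = 164.961

164.96 g/mol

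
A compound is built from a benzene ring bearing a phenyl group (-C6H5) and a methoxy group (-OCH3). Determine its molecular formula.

Atom tally by fragment:
  benzene ring core → C:6 H:6
  (− 2 ring H displaced by substituents)
  + C6H5 → C:6 H:5
  + OCH3 → C:1 H:3 O:1
Element totals:
  C: 13
  H: 12
  O: 1

C13H12O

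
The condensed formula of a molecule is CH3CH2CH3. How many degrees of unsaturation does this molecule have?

Atom tally by fragment:
  CH3 → C:1 H:3
  CH2 → C:1 H:2
  CH3 → C:1 H:3
Element totals:
  C: 3
  H: 8
Molecular formula: C3H8.
DoU = (2C + 2 + N − H − X) / 2 = (2·3 + 2 + 0 − 8 − 0) / 2 = 0.

0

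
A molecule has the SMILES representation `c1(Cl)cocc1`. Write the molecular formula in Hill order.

Atom tally by fragment:
  furan ring core → C:4 H:4 O:1
  (− 1 ring H displaced by substituents)
  + Cl → Cl:1
Element totals:
  C: 4
  H: 3
  Cl: 1
  O: 1

C4H3ClO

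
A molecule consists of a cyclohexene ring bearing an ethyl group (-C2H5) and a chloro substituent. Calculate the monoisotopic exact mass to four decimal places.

144.0706

Atom tally by fragment:
  cyclohexene ring core → C:6 H:10
  (− 2 ring H displaced by substituents)
  + C2H5 → C:2 H:5
  + Cl → Cl:1
Element totals:
  C: 8
  H: 13
  Cl: 1
Molecular formula: C8H13Cl.
  M = 8(12.0) + 13(1.007825) + 34.968853
    = 96.000000 + 13.101725 + 34.968853 = 144.070578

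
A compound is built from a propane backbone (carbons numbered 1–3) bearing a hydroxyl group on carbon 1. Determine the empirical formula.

Atom tally by fragment:
  HOCH2 → C:1 H:3 O:1
  CH2 → C:1 H:2
  CH3 → C:1 H:3
Element totals:
  C: 3
  H: 8
  O: 1
Molecular formula: C3H8O.
gcd of subscripts (3, 8, 1) = 1, so the empirical formula equals the molecular formula.

C3H8O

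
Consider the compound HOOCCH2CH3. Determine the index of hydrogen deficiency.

1

Element totals:
  C: 3
  H: 6
  O: 2
Molecular formula: C3H6O2.
DoU = (2C + 2 + N − H − X) / 2 = (2·3 + 2 + 0 − 6 − 0) / 2 = 1.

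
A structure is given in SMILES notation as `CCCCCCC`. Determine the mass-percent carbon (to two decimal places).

Atom tally by fragment:
  CH3 → C:1 H:3
  CH2 → C:1 H:2
  CH2 → C:1 H:2
  CH2 → C:1 H:2
  CH2 → C:1 H:2
  CH2 → C:1 H:2
  CH3 → C:1 H:3
Element totals:
  C: 7
  H: 16
Molecular formula: C7H16.
Molar mass = 100.205 g/mol.
Mass from C: 7 × 12.011 = 84.077 g/mol.
%C = 84.077 / 100.205 × 100 = 83.90%.

83.90%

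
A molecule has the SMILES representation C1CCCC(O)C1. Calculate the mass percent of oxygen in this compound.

Atom tally by fragment:
  cyclohexane ring core → C:6 H:12
  (− 1 ring H displaced by substituents)
  + OH → O:1 H:1
Element totals:
  C: 6
  H: 12
  O: 1
Molecular formula: C6H12O.
Molar mass = 100.161 g/mol.
Mass from O: 1 × 15.999 = 15.999 g/mol.
%O = 15.999 / 100.161 × 100 = 15.97%.

15.97%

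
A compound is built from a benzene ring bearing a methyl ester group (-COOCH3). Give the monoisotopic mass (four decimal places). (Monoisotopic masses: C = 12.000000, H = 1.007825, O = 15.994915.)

Atom tally by fragment:
  benzene ring core → C:6 H:6
  (− 1 ring H displaced by substituents)
  + COOCH3 → C:2 H:3 O:2
Element totals:
  C: 8
  H: 8
  O: 2
Molecular formula: C8H8O2.
  M = 8(12.0) + 8(1.007825) + 2(15.994915)
    = 96.000000 + 8.062600 + 31.989830 = 136.052430

136.0524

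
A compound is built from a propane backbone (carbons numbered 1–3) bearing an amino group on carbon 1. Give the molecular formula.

Atom tally by fragment:
  H2NCH2 → C:1 H:4 N:1
  CH2 → C:1 H:2
  CH3 → C:1 H:3
Element totals:
  C: 3
  H: 9
  N: 1

C3H9N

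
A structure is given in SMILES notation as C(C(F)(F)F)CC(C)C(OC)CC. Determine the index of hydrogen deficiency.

0

Atom tally by fragment:
  F3CCH2 → C:2 H:2 F:3
  CH2 → C:1 H:2
  CH(CH3) → C:2 H:4
  CH(OCH3) → C:2 H:4 O:1
  CH2 → C:1 H:2
  CH3 → C:1 H:3
Element totals:
  C: 9
  H: 17
  F: 3
  O: 1
Molecular formula: C9H17F3O.
DoU = (2C + 2 + N − H − X) / 2 = (2·9 + 2 + 0 − 17 − 3) / 2 = 0.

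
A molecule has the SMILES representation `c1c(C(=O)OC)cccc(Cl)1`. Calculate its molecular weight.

170.59 g/mol

Atom tally by fragment:
  benzene ring core → C:6 H:6
  (− 2 ring H displaced by substituents)
  + COOCH3 → C:2 H:3 O:2
  + Cl → Cl:1
Element totals:
  C: 8
  H: 7
  Cl: 1
  O: 2
Molecular formula: C8H7ClO2.
  M = 8(12.011) + 7(1.008) + 35.45 + 2(15.999)
    = 96.088 + 7.056 + 35.450 + 31.998 = 170.592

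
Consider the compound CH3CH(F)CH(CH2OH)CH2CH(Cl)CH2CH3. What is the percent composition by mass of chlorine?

19.41%

Element totals:
  C: 8
  H: 16
  Cl: 1
  F: 1
  O: 1
Molecular formula: C8H16ClFO.
Molar mass = 182.663 g/mol.
Mass from Cl: 1 × 35.45 = 35.450 g/mol.
%Cl = 35.450 / 182.663 × 100 = 19.41%.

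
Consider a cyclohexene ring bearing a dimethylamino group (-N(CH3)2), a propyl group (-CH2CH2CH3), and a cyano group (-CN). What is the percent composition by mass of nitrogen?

14.57%

Atom tally by fragment:
  cyclohexene ring core → C:6 H:10
  (− 3 ring H displaced by substituents)
  + N(CH3)2 → N:1 C:2 H:6
  + CH2CH2CH3 → C:3 H:7
  + CN → C:1 N:1
Element totals:
  C: 12
  H: 20
  N: 2
Molecular formula: C12H20N2.
Molar mass = 192.306 g/mol.
Mass from N: 2 × 14.007 = 28.014 g/mol.
%N = 28.014 / 192.306 × 100 = 14.57%.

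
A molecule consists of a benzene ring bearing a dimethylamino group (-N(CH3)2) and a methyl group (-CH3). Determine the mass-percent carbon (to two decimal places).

79.95%

Atom tally by fragment:
  benzene ring core → C:6 H:6
  (− 2 ring H displaced by substituents)
  + N(CH3)2 → N:1 C:2 H:6
  + CH3 → C:1 H:3
Element totals:
  C: 9
  H: 13
  N: 1
Molecular formula: C9H13N.
Molar mass = 135.210 g/mol.
Mass from C: 9 × 12.011 = 108.099 g/mol.
%C = 108.099 / 135.210 × 100 = 79.95%.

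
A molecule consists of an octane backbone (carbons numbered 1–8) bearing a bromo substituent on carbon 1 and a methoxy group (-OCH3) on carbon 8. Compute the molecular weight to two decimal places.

Atom tally by fragment:
  BrCH2 → C:1 H:2 Br:1
  CH2 → C:1 H:2
  CH2 → C:1 H:2
  CH2 → C:1 H:2
  CH2 → C:1 H:2
  CH2 → C:1 H:2
  CH2 → C:1 H:2
  CH2OCH3 → C:2 H:5 O:1
Element totals:
  C: 9
  H: 19
  Br: 1
  O: 1
Molecular formula: C9H19BrO.
  M = 9(12.011) + 19(1.008) + 79.904 + 15.999
    = 108.099 + 19.152 + 79.904 + 15.999 = 223.154

223.15 g/mol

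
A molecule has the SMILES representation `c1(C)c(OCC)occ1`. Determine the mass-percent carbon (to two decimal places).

Atom tally by fragment:
  furan ring core → C:4 H:4 O:1
  (− 2 ring H displaced by substituents)
  + CH3 → C:1 H:3
  + OC2H5 → C:2 H:5 O:1
Element totals:
  C: 7
  H: 10
  O: 2
Molecular formula: C7H10O2.
Molar mass = 126.155 g/mol.
Mass from C: 7 × 12.011 = 84.077 g/mol.
%C = 84.077 / 126.155 × 100 = 66.65%.

66.65%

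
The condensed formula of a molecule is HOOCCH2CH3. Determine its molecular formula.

Atom tally by fragment:
  HOOCCH2 → C:2 H:3 O:2
  CH3 → C:1 H:3
Element totals:
  C: 3
  H: 6
  O: 2

C3H6O2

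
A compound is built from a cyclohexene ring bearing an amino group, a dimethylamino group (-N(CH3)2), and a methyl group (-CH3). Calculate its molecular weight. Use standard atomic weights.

154.26 g/mol

Atom tally by fragment:
  cyclohexene ring core → C:6 H:10
  (− 3 ring H displaced by substituents)
  + NH2 → N:1 H:2
  + N(CH3)2 → N:1 C:2 H:6
  + CH3 → C:1 H:3
Element totals:
  C: 9
  H: 18
  N: 2
Molecular formula: C9H18N2.
  M = 9(12.011) + 18(1.008) + 2(14.007)
    = 108.099 + 18.144 + 28.014 = 154.257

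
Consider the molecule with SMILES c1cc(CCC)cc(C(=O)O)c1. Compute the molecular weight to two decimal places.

Atom tally by fragment:
  benzene ring core → C:6 H:6
  (− 2 ring H displaced by substituents)
  + CH2CH2CH3 → C:3 H:7
  + COOH → C:1 H:1 O:2
Element totals:
  C: 10
  H: 12
  O: 2
Molecular formula: C10H12O2.
  M = 10(12.011) + 12(1.008) + 2(15.999)
    = 120.110 + 12.096 + 31.998 = 164.204

164.20 g/mol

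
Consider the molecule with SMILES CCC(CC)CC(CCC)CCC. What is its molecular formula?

Atom tally by fragment:
  CH3 → C:1 H:3
  CH2 → C:1 H:2
  CH(C2H5) → C:3 H:6
  CH2 → C:1 H:2
  CH(CH2CH2CH3) → C:4 H:8
  CH2 → C:1 H:2
  CH2 → C:1 H:2
  CH3 → C:1 H:3
Element totals:
  C: 13
  H: 28

C13H28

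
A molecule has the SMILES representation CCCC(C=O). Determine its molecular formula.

C5H10O

Atom tally by fragment:
  CH3 → C:1 H:3
  CH2 → C:1 H:2
  CH2 → C:1 H:2
  CH2CHO → C:2 H:3 O:1
Element totals:
  C: 5
  H: 10
  O: 1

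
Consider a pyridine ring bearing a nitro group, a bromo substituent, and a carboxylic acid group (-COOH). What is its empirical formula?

C6H3BrN2O4

Atom tally by fragment:
  pyridine ring core → C:5 H:5 N:1
  (− 3 ring H displaced by substituents)
  + NO2 → N:1 O:2
  + Br → Br:1
  + COOH → C:1 H:1 O:2
Element totals:
  C: 6
  H: 3
  Br: 1
  N: 2
  O: 4
Molecular formula: C6H3BrN2O4.
gcd of subscripts (1, 6, 3, 2, 4) = 1, so the empirical formula equals the molecular formula.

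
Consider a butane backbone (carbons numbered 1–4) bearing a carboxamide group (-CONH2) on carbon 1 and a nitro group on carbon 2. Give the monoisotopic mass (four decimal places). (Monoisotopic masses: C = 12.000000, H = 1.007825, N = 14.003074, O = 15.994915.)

Atom tally by fragment:
  H2NOCCH2 → C:2 H:4 O:1 N:1
  CH(NO2) → C:1 H:1 N:1 O:2
  CH2 → C:1 H:2
  CH3 → C:1 H:3
Element totals:
  C: 5
  H: 10
  N: 2
  O: 3
Molecular formula: C5H10N2O3.
  M = 5(12.0) + 10(1.007825) + 2(14.003074) + 3(15.994915)
    = 60.000000 + 10.078250 + 28.006148 + 47.984745 = 146.069143

146.0691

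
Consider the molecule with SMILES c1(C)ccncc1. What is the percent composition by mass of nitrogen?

Atom tally by fragment:
  pyridine ring core → C:5 H:5 N:1
  (− 1 ring H displaced by substituents)
  + CH3 → C:1 H:3
Element totals:
  C: 6
  H: 7
  N: 1
Molecular formula: C6H7N.
Molar mass = 93.129 g/mol.
Mass from N: 1 × 14.007 = 14.007 g/mol.
%N = 14.007 / 93.129 × 100 = 15.04%.

15.04%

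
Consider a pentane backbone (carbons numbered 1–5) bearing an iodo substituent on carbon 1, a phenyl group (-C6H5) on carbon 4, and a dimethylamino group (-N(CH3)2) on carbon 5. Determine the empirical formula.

C13H20IN

Atom tally by fragment:
  ICH2 → C:1 H:2 I:1
  CH2 → C:1 H:2
  CH2 → C:1 H:2
  CH(C6H5) → C:7 H:6
  CH2N(CH3)2 → C:3 H:8 N:1
Element totals:
  C: 13
  H: 20
  I: 1
  N: 1
Molecular formula: C13H20IN.
gcd of subscripts (13, 20, 1, 1) = 1, so the empirical formula equals the molecular formula.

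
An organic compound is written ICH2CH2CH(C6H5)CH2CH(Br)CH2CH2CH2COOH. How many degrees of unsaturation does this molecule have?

Element totals:
  C: 15
  H: 20
  Br: 1
  I: 1
  O: 2
Molecular formula: C15H20BrIO2.
DoU = (2C + 2 + N − H − X) / 2 = (2·15 + 2 + 0 − 20 − 2) / 2 = 5.

5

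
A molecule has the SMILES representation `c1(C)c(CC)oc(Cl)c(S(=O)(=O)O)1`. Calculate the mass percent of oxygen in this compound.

28.49%

Atom tally by fragment:
  furan ring core → C:4 H:4 O:1
  (− 4 ring H displaced by substituents)
  + CH3 → C:1 H:3
  + C2H5 → C:2 H:5
  + Cl → Cl:1
  + SO3H → S:1 O:3 H:1
Element totals:
  C: 7
  H: 9
  Cl: 1
  O: 4
  S: 1
Molecular formula: C7H9ClO4S.
Molar mass = 224.655 g/mol.
Mass from O: 4 × 15.999 = 63.996 g/mol.
%O = 63.996 / 224.655 × 100 = 28.49%.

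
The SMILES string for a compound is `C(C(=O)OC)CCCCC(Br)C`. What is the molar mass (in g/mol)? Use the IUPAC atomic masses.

237.14 g/mol

Atom tally by fragment:
  CH3OOCCH2 → C:3 H:5 O:2
  CH2 → C:1 H:2
  CH2 → C:1 H:2
  CH2 → C:1 H:2
  CH2 → C:1 H:2
  CH(Br) → C:1 H:1 Br:1
  CH3 → C:1 H:3
Element totals:
  C: 9
  H: 17
  Br: 1
  O: 2
Molecular formula: C9H17BrO2.
  M = 9(12.011) + 17(1.008) + 79.904 + 2(15.999)
    = 108.099 + 17.136 + 79.904 + 31.998 = 237.137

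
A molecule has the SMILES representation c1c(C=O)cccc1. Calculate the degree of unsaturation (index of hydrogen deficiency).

5

Atom tally by fragment:
  benzene ring core → C:6 H:6
  (− 1 ring H displaced by substituents)
  + CHO → C:1 H:1 O:1
Element totals:
  C: 7
  H: 6
  O: 1
Molecular formula: C7H6O.
DoU = (2C + 2 + N − H − X) / 2 = (2·7 + 2 + 0 − 6 − 0) / 2 = 5.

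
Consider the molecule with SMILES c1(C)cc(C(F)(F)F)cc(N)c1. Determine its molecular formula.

Atom tally by fragment:
  benzene ring core → C:6 H:6
  (− 3 ring H displaced by substituents)
  + CH3 → C:1 H:3
  + CF3 → C:1 F:3
  + NH2 → N:1 H:2
Element totals:
  C: 8
  H: 8
  F: 3
  N: 1

C8H8F3N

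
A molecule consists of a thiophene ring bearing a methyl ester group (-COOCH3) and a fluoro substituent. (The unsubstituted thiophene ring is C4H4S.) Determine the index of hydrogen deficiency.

4

Atom tally by fragment:
  thiophene ring core → C:4 H:4 S:1
  (− 2 ring H displaced by substituents)
  + COOCH3 → C:2 H:3 O:2
  + F → F:1
Element totals:
  C: 6
  H: 5
  F: 1
  O: 2
  S: 1
Molecular formula: C6H5FO2S.
DoU = (2C + 2 + N − H − X) / 2 = (2·6 + 2 + 0 − 5 − 1) / 2 = 4.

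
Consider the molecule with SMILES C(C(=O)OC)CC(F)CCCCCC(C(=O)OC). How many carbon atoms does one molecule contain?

Atom tally by fragment:
  CH3OOCCH2 → C:3 H:5 O:2
  CH2 → C:1 H:2
  CH(F) → C:1 H:1 F:1
  CH2 → C:1 H:2
  CH2 → C:1 H:2
  CH2 → C:1 H:2
  CH2 → C:1 H:2
  CH2 → C:1 H:2
  CH2COOCH3 → C:3 H:5 O:2
Element totals:
  C: 13
  H: 23
  F: 1
  O: 4

13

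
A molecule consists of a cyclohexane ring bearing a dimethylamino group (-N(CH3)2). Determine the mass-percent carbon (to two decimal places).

75.52%

Atom tally by fragment:
  cyclohexane ring core → C:6 H:12
  (− 1 ring H displaced by substituents)
  + N(CH3)2 → N:1 C:2 H:6
Element totals:
  C: 8
  H: 17
  N: 1
Molecular formula: C8H17N.
Molar mass = 127.231 g/mol.
Mass from C: 8 × 12.011 = 96.088 g/mol.
%C = 96.088 / 127.231 × 100 = 75.52%.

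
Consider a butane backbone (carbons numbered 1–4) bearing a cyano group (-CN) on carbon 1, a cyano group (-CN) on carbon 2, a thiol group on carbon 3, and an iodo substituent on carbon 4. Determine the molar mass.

266.10 g/mol

Atom tally by fragment:
  NCCH2 → C:2 H:2 N:1
  CH(CN) → C:2 H:1 N:1
  CH(SH) → C:1 H:2 S:1
  CH2I → C:1 H:2 I:1
Element totals:
  C: 6
  H: 7
  I: 1
  N: 2
  S: 1
Molecular formula: C6H7IN2S.
  M = 6(12.011) + 7(1.008) + 126.904 + 2(14.007) + 32.06
    = 72.066 + 7.056 + 126.904 + 28.014 + 32.060 = 266.100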